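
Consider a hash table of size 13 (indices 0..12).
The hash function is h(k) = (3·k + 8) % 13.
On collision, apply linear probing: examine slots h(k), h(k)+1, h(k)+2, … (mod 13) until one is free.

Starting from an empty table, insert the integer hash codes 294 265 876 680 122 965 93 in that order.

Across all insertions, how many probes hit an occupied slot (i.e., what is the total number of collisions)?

3

294 hashes to 6; slot 6 is free → place at 6.
265 hashes to 10; slot 10 is free → place at 10.
876 hashes to 10; 10 taken → place at 11.
680 hashes to 7; slot 7 is free → place at 7.
122 hashes to 10; 10,11 taken → place at 12.
965 hashes to 4; slot 4 is free → place at 4.
93 hashes to 1; slot 1 is free → place at 1.
Table: [_, 93, _, _, 965, _, 294, 680, _, _, 265, 876, 122]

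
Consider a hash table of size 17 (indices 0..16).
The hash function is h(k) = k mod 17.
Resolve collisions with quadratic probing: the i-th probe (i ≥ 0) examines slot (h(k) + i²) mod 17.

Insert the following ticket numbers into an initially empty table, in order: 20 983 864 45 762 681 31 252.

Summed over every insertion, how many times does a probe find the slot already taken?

11

Insert 20: h=3, slot 3 empty → index 3.
Insert 983: h=14, slot 14 empty → index 14.
Insert 864: h=14, slot 14 occupied → index 15.
Insert 45: h=11, slot 11 empty → index 11.
Insert 762: h=14, slots 14,15 occupied → index 1.
Insert 681: h=1, slot 1 occupied → index 2.
Insert 31: h=14, slots 14,15,1 occupied → index 6.
Insert 252: h=14, slots 14,15,1,6 occupied → index 13.
Table: [—, 762, 681, 20, —, —, 31, —, —, —, —, 45, —, 252, 983, 864, —]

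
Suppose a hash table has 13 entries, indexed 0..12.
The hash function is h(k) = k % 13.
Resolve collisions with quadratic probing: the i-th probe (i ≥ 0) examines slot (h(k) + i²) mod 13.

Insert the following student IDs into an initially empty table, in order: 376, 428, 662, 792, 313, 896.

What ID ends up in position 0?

376: h=12 -> slot 12
428: h=12, probe 12,0 -> slot 0
662: h=12, probe 12,0,3 -> slot 3
792: h=12, probe 12,0,3,8 -> slot 8
313: h=1 -> slot 1
896: h=12, probe 12,0,3,8,2 -> slot 2
Table: [428, 313, 896, 662, -, -, -, -, 792, -, -, -, 376]

428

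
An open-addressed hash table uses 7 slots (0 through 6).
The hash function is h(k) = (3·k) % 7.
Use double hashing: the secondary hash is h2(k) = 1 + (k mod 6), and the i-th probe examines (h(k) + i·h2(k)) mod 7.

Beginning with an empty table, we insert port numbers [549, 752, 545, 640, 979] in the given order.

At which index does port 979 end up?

6

549: h=2 => slot 2
752: h=2, h2=3, probe 2,5 => slot 5
545: h=4 => slot 4
640: h=2, h2=5, probe 2,0 => slot 0
979: h=4, h2=2, probe 4,6 => slot 6
Table: [640, ∅, 549, ∅, 545, 752, 979]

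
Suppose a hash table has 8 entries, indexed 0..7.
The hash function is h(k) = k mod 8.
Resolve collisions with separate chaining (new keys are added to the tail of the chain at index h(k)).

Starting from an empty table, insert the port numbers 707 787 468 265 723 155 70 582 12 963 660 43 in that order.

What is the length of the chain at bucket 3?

6

Insert 707: h=3, bucket 3 empty -> new chain.
Insert 787: h=3, bucket 3 nonempty -> append to chain.
Insert 468: h=4, bucket 4 empty -> new chain.
Insert 265: h=1, bucket 1 empty -> new chain.
Insert 723: h=3, bucket 3 nonempty -> append to chain.
Insert 155: h=3, bucket 3 nonempty -> append to chain.
Insert 70: h=6, bucket 6 empty -> new chain.
Insert 582: h=6, bucket 6 nonempty -> append to chain.
Insert 12: h=4, bucket 4 nonempty -> append to chain.
Insert 963: h=3, bucket 3 nonempty -> append to chain.
Insert 660: h=4, bucket 4 nonempty -> append to chain.
Insert 43: h=3, bucket 3 nonempty -> append to chain.
Final buckets:
0: ∅
1: 265
2: ∅
3: 707 -> 787 -> 723 -> 155 -> 963 -> 43
4: 468 -> 12 -> 660
5: ∅
6: 70 -> 582
7: ∅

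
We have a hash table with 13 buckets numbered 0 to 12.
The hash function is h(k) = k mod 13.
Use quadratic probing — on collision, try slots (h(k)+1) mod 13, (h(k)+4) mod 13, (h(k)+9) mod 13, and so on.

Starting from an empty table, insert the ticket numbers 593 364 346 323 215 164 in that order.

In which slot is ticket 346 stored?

593 hashes to 8; slot 8 is free => place at 8.
364 hashes to 0; slot 0 is free => place at 0.
346 hashes to 8; 8 taken => place at 9.
323 hashes to 11; slot 11 is free => place at 11.
215 hashes to 7; slot 7 is free => place at 7.
164 hashes to 8; 8,9 taken => place at 12.
Table: [364, ., ., ., ., ., ., 215, 593, 346, ., 323, 164]

9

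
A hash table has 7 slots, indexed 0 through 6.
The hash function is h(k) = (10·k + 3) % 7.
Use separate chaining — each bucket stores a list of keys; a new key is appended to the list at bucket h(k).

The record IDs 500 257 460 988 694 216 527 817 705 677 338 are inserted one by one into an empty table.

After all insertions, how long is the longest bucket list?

500 -> bucket 5
257 -> bucket 4
460 -> bucket 4 (collision)
988 -> bucket 6
694 -> bucket 6 (collision)
216 -> bucket 0
527 -> bucket 2
817 -> bucket 4 (collision)
705 -> bucket 4 (collision)
677 -> bucket 4 (collision)
338 -> bucket 2 (collision)
Final buckets:
0: 216
1: —
2: 527 -> 338
3: —
4: 257 -> 460 -> 817 -> 705 -> 677
5: 500
6: 988 -> 694

5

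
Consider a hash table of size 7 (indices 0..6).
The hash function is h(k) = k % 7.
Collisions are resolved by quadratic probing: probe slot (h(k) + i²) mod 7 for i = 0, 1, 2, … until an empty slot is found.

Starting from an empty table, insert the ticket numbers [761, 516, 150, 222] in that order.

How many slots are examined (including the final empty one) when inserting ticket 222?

761: h=5 => slot 5
516: h=5, probe 5,6 => slot 6
150: h=3 => slot 3
222: h=5, probe 5,6,2 => slot 2
Table: [—, —, 222, 150, —, 761, 516]

3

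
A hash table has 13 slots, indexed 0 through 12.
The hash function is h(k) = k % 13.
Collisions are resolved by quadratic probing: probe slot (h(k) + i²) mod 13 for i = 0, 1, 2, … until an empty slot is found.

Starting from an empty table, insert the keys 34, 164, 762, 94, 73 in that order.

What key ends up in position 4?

34: h=8 → slot 8
164: h=8, probe 8,9 → slot 9
762: h=8, probe 8,9,12 → slot 12
94: h=3 → slot 3
73: h=8, probe 8,9,12,4 → slot 4
Table: [_, _, _, 94, 73, _, _, _, 34, 164, _, _, 762]

73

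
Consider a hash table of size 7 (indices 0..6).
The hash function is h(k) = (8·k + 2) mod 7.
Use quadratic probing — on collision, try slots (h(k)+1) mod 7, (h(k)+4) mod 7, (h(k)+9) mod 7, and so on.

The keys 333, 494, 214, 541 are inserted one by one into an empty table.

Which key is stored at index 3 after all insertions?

333: h=6 -> slot 6
494: h=6, probe 6,0 -> slot 0
214: h=6, probe 6,0,3 -> slot 3
541: h=4 -> slot 4
Table: [494, —, —, 214, 541, —, 333]

214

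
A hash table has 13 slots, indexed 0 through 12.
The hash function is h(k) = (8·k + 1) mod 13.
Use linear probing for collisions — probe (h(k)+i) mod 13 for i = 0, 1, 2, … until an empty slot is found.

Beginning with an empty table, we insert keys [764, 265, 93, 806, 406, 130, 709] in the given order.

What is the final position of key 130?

5

Insert 764: h=3, slot 3 empty → index 3.
Insert 265: h=2, slot 2 empty → index 2.
Insert 93: h=4, slot 4 empty → index 4.
Insert 806: h=1, slot 1 empty → index 1.
Insert 406: h=12, slot 12 empty → index 12.
Insert 130: h=1, slots 1,2,3,4 occupied → index 5.
Insert 709: h=5, slot 5 occupied → index 6.
Table: [., 806, 265, 764, 93, 130, 709, ., ., ., ., ., 406]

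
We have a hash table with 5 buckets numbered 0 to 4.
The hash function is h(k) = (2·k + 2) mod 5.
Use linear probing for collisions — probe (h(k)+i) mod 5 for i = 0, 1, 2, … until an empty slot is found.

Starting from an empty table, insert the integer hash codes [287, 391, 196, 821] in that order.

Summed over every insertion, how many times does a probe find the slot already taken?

287 hashes to 1; slot 1 is free -> place at 1.
391 hashes to 4; slot 4 is free -> place at 4.
196 hashes to 4; 4 taken -> place at 0.
821 hashes to 4; 4,0,1 taken -> place at 2.
Table: [196, 287, 821, _, 391]

4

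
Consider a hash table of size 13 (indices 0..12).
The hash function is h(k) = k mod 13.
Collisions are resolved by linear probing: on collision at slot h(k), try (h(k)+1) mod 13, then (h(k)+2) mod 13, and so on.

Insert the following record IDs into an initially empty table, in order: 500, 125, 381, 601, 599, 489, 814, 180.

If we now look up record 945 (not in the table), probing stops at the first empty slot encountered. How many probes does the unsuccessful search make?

500: h=6 → slot 6
125: h=8 → slot 8
381: h=4 → slot 4
601: h=3 → slot 3
599: h=1 → slot 1
489: h=8, probe 8,9 → slot 9
814: h=8, probe 8,9,10 → slot 10
180: h=11 → slot 11
Table: [., 599, ., 601, 381, ., 500, ., 125, 489, 814, 180, .]
Lookup 945: h=9, probe 9,10,11,12 → slot 12 empty, not found.

4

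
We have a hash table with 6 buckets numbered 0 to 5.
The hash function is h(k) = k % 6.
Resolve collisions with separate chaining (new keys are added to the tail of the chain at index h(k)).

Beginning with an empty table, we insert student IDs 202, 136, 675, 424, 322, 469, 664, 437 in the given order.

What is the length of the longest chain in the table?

5

202 → bucket 4
136 → bucket 4 (collision)
675 → bucket 3
424 → bucket 4 (collision)
322 → bucket 4 (collision)
469 → bucket 1
664 → bucket 4 (collision)
437 → bucket 5
Final buckets:
0: -
1: 469
2: -
3: 675
4: 202 -> 136 -> 424 -> 322 -> 664
5: 437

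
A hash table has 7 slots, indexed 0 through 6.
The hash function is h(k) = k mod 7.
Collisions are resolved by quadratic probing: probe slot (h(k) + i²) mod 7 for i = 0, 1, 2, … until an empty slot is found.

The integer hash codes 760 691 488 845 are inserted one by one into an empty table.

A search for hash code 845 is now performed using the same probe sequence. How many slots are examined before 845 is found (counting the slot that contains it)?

Insert 760: h=4, slot 4 empty → index 4.
Insert 691: h=5, slot 5 empty → index 5.
Insert 488: h=5, slot 5 occupied → index 6.
Insert 845: h=5, slots 5,6 occupied → index 2.
Table: [—, —, 845, —, 760, 691, 488]
Lookup 845: h=5, probe 5,6,2 → found at 2.

3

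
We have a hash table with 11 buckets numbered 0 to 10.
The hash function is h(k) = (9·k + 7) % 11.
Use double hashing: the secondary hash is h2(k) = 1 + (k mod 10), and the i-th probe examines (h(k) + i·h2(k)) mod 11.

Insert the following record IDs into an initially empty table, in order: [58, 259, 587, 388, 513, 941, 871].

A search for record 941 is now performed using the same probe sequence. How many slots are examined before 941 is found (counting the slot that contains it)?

58: h=1 => slot 1
259: h=6 => slot 6
587: h=10 => slot 10
388: h=1, h2=9, probe 1,10,8 => slot 8
513: h=4 => slot 4
941: h=6, h2=2, probe 6,8,10,1,3 => slot 3
871: h=3, h2=2, probe 3,5 => slot 5
Table: [_, 58, _, 941, 513, 871, 259, _, 388, _, 587]
Lookup 941: h=6, h2=2, probe 6,8,10,1,3 → found at 3.

5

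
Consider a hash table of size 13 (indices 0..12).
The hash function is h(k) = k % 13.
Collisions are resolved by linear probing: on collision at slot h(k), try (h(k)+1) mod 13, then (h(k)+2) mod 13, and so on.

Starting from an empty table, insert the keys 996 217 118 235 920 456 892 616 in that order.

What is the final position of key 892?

996: h=8 → slot 8
217: h=9 → slot 9
118: h=1 → slot 1
235: h=1, probe 1,2 → slot 2
920: h=10 → slot 10
456: h=1, probe 1,2,3 → slot 3
892: h=8, probe 8,9,10,11 → slot 11
616: h=5 → slot 5
Table: [_, 118, 235, 456, _, 616, _, _, 996, 217, 920, 892, _]

11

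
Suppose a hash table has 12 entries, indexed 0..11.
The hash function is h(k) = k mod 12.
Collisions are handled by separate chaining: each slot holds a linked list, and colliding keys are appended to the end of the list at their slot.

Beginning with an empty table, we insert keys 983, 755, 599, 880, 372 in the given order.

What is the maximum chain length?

3

983 → bucket 11
755 → bucket 11 (collision)
599 → bucket 11 (collision)
880 → bucket 4
372 → bucket 0
Final buckets:
0: 372
1: .
2: .
3: .
4: 880
5: .
6: .
7: .
8: .
9: .
10: .
11: 983 -> 755 -> 599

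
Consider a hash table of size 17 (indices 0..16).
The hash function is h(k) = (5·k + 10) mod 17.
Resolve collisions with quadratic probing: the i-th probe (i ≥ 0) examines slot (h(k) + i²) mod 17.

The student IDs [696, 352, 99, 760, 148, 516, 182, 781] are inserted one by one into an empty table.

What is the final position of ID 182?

11

696: h=5 -> slot 5
352: h=2 -> slot 2
99: h=12 -> slot 12
760: h=2, probe 2,3 -> slot 3
148: h=2, probe 2,3,6 -> slot 6
516: h=6, probe 6,7 -> slot 7
182: h=2, probe 2,3,6,11 -> slot 11
781: h=5, probe 5,6,9 -> slot 9
Table: [∅, ∅, 352, 760, ∅, 696, 148, 516, ∅, 781, ∅, 182, 99, ∅, ∅, ∅, ∅]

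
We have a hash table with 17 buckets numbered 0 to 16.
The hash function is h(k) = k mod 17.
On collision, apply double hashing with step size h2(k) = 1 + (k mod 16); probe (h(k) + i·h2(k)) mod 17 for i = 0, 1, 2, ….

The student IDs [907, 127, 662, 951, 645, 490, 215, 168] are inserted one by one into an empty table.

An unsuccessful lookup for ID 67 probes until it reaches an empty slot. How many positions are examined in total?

Insert 907: h=6, slot 6 empty => index 6.
Insert 127: h=8, slot 8 empty => index 8.
Insert 662: h=16, slot 16 empty => index 16.
Insert 951: h=16, h2=8, slot 16 occupied => index 7.
Insert 645: h=16, h2=6, slot 16 occupied => index 5.
Insert 490: h=14, slot 14 empty => index 14.
Insert 215: h=11, slot 11 empty => index 11.
Insert 168: h=15, slot 15 empty => index 15.
Table: [∅, ∅, ∅, ∅, ∅, 645, 907, 951, 127, ∅, ∅, 215, ∅, ∅, 490, 168, 662]
Lookup 67: h=16, h2=4, probe 16,3 → slot 3 empty, not found.

2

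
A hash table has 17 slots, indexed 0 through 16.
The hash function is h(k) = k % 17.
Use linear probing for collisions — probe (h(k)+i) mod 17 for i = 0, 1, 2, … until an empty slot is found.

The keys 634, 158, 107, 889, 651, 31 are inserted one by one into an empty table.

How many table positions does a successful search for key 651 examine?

5

634 hashes to 5; slot 5 is free => place at 5.
158 hashes to 5; 5 taken => place at 6.
107 hashes to 5; 5,6 taken => place at 7.
889 hashes to 5; 5,6,7 taken => place at 8.
651 hashes to 5; 5,6,7,8 taken => place at 9.
31 hashes to 14; slot 14 is free => place at 14.
Table: [∅, ∅, ∅, ∅, ∅, 634, 158, 107, 889, 651, ∅, ∅, ∅, ∅, 31, ∅, ∅]
Lookup 651: h=5, probe 5,6,7,8,9 → found at 9.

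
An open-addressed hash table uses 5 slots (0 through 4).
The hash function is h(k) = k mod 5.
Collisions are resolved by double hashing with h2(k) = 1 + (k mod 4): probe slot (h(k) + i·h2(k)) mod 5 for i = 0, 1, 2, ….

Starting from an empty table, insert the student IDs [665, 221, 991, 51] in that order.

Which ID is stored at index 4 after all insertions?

665 hashes to 0; slot 0 is free => place at 0.
221 hashes to 1; slot 1 is free => place at 1.
991 hashes to 1, h2=4; 1,0 taken => place at 4.
51 hashes to 1, h2=4; 1,0,4 taken => place at 3.
Table: [665, 221, -, 51, 991]

991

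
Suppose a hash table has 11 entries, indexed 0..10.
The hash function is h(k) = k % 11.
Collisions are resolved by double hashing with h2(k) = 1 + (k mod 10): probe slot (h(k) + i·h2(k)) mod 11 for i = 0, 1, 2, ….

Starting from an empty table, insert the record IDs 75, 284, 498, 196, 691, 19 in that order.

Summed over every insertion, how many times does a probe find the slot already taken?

4

Insert 75: h=9, slot 9 empty -> index 9.
Insert 284: h=9, h2=5, slot 9 occupied -> index 3.
Insert 498: h=3, h2=9, slot 3 occupied -> index 1.
Insert 196: h=9, h2=7, slot 9 occupied -> index 5.
Insert 691: h=9, h2=2, slot 9 occupied -> index 0.
Insert 19: h=8, slot 8 empty -> index 8.
Table: [691, 498, ., 284, ., 196, ., ., 19, 75, .]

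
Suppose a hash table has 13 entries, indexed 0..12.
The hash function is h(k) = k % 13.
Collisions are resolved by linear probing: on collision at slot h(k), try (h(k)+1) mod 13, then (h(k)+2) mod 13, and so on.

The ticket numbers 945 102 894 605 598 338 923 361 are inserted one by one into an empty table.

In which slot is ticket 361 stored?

12

945 hashes to 9; slot 9 is free => place at 9.
102 hashes to 11; slot 11 is free => place at 11.
894 hashes to 10; slot 10 is free => place at 10.
605 hashes to 7; slot 7 is free => place at 7.
598 hashes to 0; slot 0 is free => place at 0.
338 hashes to 0; 0 taken => place at 1.
923 hashes to 0; 0,1 taken => place at 2.
361 hashes to 10; 10,11 taken => place at 12.
Table: [598, 338, 923, —, —, —, —, 605, —, 945, 894, 102, 361]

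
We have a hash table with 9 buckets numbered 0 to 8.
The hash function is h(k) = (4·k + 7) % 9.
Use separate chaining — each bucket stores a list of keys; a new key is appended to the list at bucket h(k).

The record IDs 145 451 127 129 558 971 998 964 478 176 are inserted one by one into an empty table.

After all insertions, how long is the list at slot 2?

5

145 -> bucket 2
451 -> bucket 2 (collision)
127 -> bucket 2 (collision)
129 -> bucket 1
558 -> bucket 7
971 -> bucket 3
998 -> bucket 3 (collision)
964 -> bucket 2 (collision)
478 -> bucket 2 (collision)
176 -> bucket 0
Final buckets:
0: 176
1: 129
2: 145 -> 451 -> 127 -> 964 -> 478
3: 971 -> 998
4: -
5: -
6: -
7: 558
8: -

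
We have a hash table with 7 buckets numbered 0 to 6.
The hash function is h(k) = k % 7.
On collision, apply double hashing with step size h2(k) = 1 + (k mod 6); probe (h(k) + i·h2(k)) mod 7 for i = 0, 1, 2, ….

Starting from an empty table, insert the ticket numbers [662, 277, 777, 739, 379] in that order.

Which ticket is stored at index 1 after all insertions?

739

662 hashes to 4; slot 4 is free => place at 4.
277 hashes to 4, h2=2; 4 taken => place at 6.
777 hashes to 0; slot 0 is free => place at 0.
739 hashes to 4, h2=2; 4,6 taken => place at 1.
379 hashes to 1, h2=2; 1 taken => place at 3.
Table: [777, 739, ., 379, 662, ., 277]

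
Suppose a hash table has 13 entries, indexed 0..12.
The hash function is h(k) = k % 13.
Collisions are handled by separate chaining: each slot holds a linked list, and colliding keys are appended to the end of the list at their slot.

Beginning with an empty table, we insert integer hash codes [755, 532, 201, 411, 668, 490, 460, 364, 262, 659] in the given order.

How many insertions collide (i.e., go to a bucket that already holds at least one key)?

755 -> bucket 1
532 -> bucket 12
201 -> bucket 6
411 -> bucket 8
668 -> bucket 5
490 -> bucket 9
460 -> bucket 5 (collision)
364 -> bucket 0
262 -> bucket 2
659 -> bucket 9 (collision)
Final buckets:
0: 364
1: 755
2: 262
3: .
4: .
5: 668 -> 460
6: 201
7: .
8: 411
9: 490 -> 659
10: .
11: .
12: 532

2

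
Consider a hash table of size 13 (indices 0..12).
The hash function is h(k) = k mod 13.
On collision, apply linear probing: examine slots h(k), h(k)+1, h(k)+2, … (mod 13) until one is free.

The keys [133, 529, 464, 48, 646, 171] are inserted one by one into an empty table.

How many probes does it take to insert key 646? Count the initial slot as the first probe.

4

133: h=3 -> slot 3
529: h=9 -> slot 9
464: h=9, probe 9,10 -> slot 10
48: h=9, probe 9,10,11 -> slot 11
646: h=9, probe 9,10,11,12 -> slot 12
171: h=2 -> slot 2
Table: [., ., 171, 133, ., ., ., ., ., 529, 464, 48, 646]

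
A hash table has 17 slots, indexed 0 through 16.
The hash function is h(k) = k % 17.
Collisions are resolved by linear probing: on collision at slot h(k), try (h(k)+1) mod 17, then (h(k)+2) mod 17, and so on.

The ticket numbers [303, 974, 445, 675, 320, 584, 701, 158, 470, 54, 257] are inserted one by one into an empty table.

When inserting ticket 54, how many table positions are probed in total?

6

Insert 303: h=14, slot 14 empty => index 14.
Insert 974: h=5, slot 5 empty => index 5.
Insert 445: h=3, slot 3 empty => index 3.
Insert 675: h=12, slot 12 empty => index 12.
Insert 320: h=14, slot 14 occupied => index 15.
Insert 584: h=6, slot 6 empty => index 6.
Insert 701: h=4, slot 4 empty => index 4.
Insert 158: h=5, slots 5,6 occupied => index 7.
Insert 470: h=11, slot 11 empty => index 11.
Insert 54: h=3, slots 3,4,5,6,7 occupied => index 8.
Insert 257: h=2, slot 2 empty => index 2.
Table: [_, _, 257, 445, 701, 974, 584, 158, 54, _, _, 470, 675, _, 303, 320, _]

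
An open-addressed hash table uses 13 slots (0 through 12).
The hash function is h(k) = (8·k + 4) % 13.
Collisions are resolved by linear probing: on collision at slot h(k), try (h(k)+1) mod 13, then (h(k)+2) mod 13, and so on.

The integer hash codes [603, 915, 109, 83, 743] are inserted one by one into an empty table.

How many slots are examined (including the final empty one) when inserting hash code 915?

603: h=5 → slot 5
915: h=5, probe 5,6 → slot 6
109: h=5, probe 5,6,7 → slot 7
83: h=5, probe 5,6,7,8 → slot 8
743: h=7, probe 7,8,9 → slot 9
Table: [—, —, —, —, —, 603, 915, 109, 83, 743, —, —, —]

2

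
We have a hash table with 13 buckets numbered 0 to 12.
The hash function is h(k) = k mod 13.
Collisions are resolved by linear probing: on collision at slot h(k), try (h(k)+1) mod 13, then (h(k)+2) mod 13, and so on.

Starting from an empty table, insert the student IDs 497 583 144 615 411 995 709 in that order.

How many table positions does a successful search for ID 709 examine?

497 hashes to 3; slot 3 is free -> place at 3.
583 hashes to 11; slot 11 is free -> place at 11.
144 hashes to 1; slot 1 is free -> place at 1.
615 hashes to 4; slot 4 is free -> place at 4.
411 hashes to 8; slot 8 is free -> place at 8.
995 hashes to 7; slot 7 is free -> place at 7.
709 hashes to 7; 7,8 taken -> place at 9.
Table: [_, 144, _, 497, 615, _, _, 995, 411, 709, _, 583, _]
Lookup 709: h=7, probe 7,8,9 → found at 9.

3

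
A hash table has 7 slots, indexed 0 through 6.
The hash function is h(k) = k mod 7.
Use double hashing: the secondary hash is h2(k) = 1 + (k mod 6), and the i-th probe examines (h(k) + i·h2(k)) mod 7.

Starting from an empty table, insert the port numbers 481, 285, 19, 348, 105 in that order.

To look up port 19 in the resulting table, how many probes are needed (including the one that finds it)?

481 hashes to 5; slot 5 is free -> place at 5.
285 hashes to 5, h2=4; 5 taken -> place at 2.
19 hashes to 5, h2=2; 5 taken -> place at 0.
348 hashes to 5, h2=1; 5 taken -> place at 6.
105 hashes to 0, h2=4; 0 taken -> place at 4.
Table: [19, ., 285, ., 105, 481, 348]
Lookup 19: h=5, h2=2, probe 5,0 → found at 0.

2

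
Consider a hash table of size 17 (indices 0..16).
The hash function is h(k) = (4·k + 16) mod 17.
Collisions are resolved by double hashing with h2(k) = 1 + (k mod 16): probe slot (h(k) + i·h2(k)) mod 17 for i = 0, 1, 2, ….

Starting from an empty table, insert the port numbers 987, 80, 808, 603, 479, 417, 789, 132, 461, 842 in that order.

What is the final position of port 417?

5

987: h=3 => slot 3
80: h=13 => slot 13
808: h=1 => slot 1
603: h=14 => slot 14
479: h=11 => slot 11
417: h=1, h2=2, probe 1,3,5 => slot 5
789: h=10 => slot 10
132: h=0 => slot 0
461: h=7 => slot 7
842: h=1, h2=11, probe 1,12 => slot 12
Table: [132, 808, —, 987, —, 417, —, 461, —, —, 789, 479, 842, 80, 603, —, —]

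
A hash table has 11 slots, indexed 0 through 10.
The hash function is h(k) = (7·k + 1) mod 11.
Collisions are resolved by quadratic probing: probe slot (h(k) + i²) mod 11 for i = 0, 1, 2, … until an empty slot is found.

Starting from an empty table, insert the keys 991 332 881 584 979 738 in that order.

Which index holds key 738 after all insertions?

6

991 hashes to 8; slot 8 is free => place at 8.
332 hashes to 4; slot 4 is free => place at 4.
881 hashes to 8; 8 taken => place at 9.
584 hashes to 8; 8,9 taken => place at 1.
979 hashes to 1; 1 taken => place at 2.
738 hashes to 8; 8,9,1 taken => place at 6.
Table: [_, 584, 979, _, 332, _, 738, _, 991, 881, _]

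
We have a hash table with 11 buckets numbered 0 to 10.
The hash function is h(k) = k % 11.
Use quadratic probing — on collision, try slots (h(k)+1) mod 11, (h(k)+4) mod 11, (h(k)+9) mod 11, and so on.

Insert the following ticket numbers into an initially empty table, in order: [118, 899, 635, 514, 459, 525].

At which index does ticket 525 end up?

0

Insert 118: h=8, slot 8 empty → index 8.
Insert 899: h=8, slot 8 occupied → index 9.
Insert 635: h=8, slots 8,9 occupied → index 1.
Insert 514: h=8, slots 8,9,1 occupied → index 6.
Insert 459: h=8, slots 8,9,1,6 occupied → index 2.
Insert 525: h=8, slots 8,9,1,6,2 occupied → index 0.
Table: [525, 635, 459, _, _, _, 514, _, 118, 899, _]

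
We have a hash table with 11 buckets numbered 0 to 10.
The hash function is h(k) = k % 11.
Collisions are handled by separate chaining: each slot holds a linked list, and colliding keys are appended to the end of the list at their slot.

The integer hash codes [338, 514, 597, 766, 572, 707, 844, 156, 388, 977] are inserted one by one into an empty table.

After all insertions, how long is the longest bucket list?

338 -> bucket 8
514 -> bucket 8 (collision)
597 -> bucket 3
766 -> bucket 7
572 -> bucket 0
707 -> bucket 3 (collision)
844 -> bucket 8 (collision)
156 -> bucket 2
388 -> bucket 3 (collision)
977 -> bucket 9
Final buckets:
0: 572
1: _
2: 156
3: 597 -> 707 -> 388
4: _
5: _
6: _
7: 766
8: 338 -> 514 -> 844
9: 977
10: _

3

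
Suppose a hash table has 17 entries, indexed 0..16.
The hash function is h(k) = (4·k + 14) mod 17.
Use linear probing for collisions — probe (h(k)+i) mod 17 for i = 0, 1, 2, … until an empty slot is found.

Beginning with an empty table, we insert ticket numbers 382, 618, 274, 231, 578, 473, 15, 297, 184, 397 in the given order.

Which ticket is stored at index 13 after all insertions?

382: h=12 → slot 12
618: h=4 → slot 4
274: h=5 → slot 5
231: h=3 → slot 3
578: h=14 → slot 14
473: h=2 → slot 2
15: h=6 → slot 6
297: h=12, probe 12,13 → slot 13
184: h=2, probe 2,3,4,5,6,7 → slot 7
397: h=4, probe 4,5,6,7,8 → slot 8
Table: [∅, ∅, 473, 231, 618, 274, 15, 184, 397, ∅, ∅, ∅, 382, 297, 578, ∅, ∅]

297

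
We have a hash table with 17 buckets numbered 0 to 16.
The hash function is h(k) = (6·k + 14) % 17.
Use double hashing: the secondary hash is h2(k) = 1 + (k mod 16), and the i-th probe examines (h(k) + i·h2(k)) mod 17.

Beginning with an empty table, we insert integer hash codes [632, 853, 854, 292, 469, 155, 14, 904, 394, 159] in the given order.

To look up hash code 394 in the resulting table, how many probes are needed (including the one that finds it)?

4

632 hashes to 15; slot 15 is free -> place at 15.
853 hashes to 15, h2=6; 15 taken -> place at 4.
854 hashes to 4, h2=7; 4 taken -> place at 11.
292 hashes to 15, h2=5; 15 taken -> place at 3.
469 hashes to 6; slot 6 is free -> place at 6.
155 hashes to 9; slot 9 is free -> place at 9.
14 hashes to 13; slot 13 is free -> place at 13.
904 hashes to 15, h2=9; 15 taken -> place at 7.
394 hashes to 15, h2=11; 15,9,3 taken -> place at 14.
159 hashes to 16; slot 16 is free -> place at 16.
Table: [∅, ∅, ∅, 292, 853, ∅, 469, 904, ∅, 155, ∅, 854, ∅, 14, 394, 632, 159]
Lookup 394: h=15, h2=11, probe 15,9,3,14 → found at 14.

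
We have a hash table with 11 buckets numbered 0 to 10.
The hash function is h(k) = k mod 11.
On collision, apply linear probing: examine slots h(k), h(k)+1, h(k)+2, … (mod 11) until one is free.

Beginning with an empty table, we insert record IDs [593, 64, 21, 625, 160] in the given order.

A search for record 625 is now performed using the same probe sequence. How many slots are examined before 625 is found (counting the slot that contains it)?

4

593 hashes to 10; slot 10 is free → place at 10.
64 hashes to 9; slot 9 is free → place at 9.
21 hashes to 10; 10 taken → place at 0.
625 hashes to 9; 9,10,0 taken → place at 1.
160 hashes to 6; slot 6 is free → place at 6.
Table: [21, 625, —, —, —, —, 160, —, —, 64, 593]
Lookup 625: h=9, probe 9,10,0,1 → found at 1.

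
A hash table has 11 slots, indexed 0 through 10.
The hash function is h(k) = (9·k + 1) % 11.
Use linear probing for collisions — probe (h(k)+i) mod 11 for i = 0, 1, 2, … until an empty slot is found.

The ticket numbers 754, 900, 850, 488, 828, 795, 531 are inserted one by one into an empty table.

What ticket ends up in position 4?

754 hashes to 0; slot 0 is free -> place at 0.
900 hashes to 5; slot 5 is free -> place at 5.
850 hashes to 6; slot 6 is free -> place at 6.
488 hashes to 4; slot 4 is free -> place at 4.
828 hashes to 6; 6 taken -> place at 7.
795 hashes to 6; 6,7 taken -> place at 8.
531 hashes to 6; 6,7,8 taken -> place at 9.
Table: [754, ., ., ., 488, 900, 850, 828, 795, 531, .]

488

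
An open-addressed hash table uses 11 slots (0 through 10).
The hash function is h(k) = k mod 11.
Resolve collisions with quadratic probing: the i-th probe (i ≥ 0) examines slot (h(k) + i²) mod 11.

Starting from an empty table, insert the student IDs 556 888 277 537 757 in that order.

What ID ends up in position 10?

Insert 556: h=6, slot 6 empty → index 6.
Insert 888: h=8, slot 8 empty → index 8.
Insert 277: h=2, slot 2 empty → index 2.
Insert 537: h=9, slot 9 empty → index 9.
Insert 757: h=9, slot 9 occupied → index 10.
Table: [∅, ∅, 277, ∅, ∅, ∅, 556, ∅, 888, 537, 757]

757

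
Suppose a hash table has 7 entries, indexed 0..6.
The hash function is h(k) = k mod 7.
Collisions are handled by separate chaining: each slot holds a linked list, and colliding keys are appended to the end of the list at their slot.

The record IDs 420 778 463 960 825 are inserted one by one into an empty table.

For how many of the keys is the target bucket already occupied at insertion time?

2

Insert 420: h=0, bucket 0 empty -> new chain.
Insert 778: h=1, bucket 1 empty -> new chain.
Insert 463: h=1, bucket 1 nonempty -> append to chain.
Insert 960: h=1, bucket 1 nonempty -> append to chain.
Insert 825: h=6, bucket 6 empty -> new chain.
Final buckets:
0: 420
1: 778 -> 463 -> 960
2: _
3: _
4: _
5: _
6: 825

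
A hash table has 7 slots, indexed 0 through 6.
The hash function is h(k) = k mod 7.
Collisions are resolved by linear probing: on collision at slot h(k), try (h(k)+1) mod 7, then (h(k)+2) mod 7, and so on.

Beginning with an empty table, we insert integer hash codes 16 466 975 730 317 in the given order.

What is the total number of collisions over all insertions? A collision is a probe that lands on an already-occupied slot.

Insert 16: h=2, slot 2 empty → index 2.
Insert 466: h=4, slot 4 empty → index 4.
Insert 975: h=2, slot 2 occupied → index 3.
Insert 730: h=2, slots 2,3,4 occupied → index 5.
Insert 317: h=2, slots 2,3,4,5 occupied → index 6.
Table: [-, -, 16, 975, 466, 730, 317]

8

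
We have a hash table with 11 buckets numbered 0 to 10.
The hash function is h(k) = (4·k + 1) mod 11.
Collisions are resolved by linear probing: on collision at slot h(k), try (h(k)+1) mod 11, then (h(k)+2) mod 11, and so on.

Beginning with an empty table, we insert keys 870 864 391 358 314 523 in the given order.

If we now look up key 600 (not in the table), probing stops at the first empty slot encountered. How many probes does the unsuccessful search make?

7

870: h=5 → slot 5
864: h=3 → slot 3
391: h=3, probe 3,4 → slot 4
358: h=3, probe 3,4,5,6 → slot 6
314: h=3, probe 3,4,5,6,7 → slot 7
523: h=3, probe 3,4,5,6,7,8 → slot 8
Table: [∅, ∅, ∅, 864, 391, 870, 358, 314, 523, ∅, ∅]
Lookup 600: h=3, probe 3,4,5,6,7,8,9 → slot 9 empty, not found.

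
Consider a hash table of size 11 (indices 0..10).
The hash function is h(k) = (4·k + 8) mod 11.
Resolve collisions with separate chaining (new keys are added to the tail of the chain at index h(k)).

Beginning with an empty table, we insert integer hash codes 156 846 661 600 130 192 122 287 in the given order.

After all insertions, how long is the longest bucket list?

Insert 156: h=5, bucket 5 empty -> new chain.
Insert 846: h=4, bucket 4 empty -> new chain.
Insert 661: h=1, bucket 1 empty -> new chain.
Insert 600: h=10, bucket 10 empty -> new chain.
Insert 130: h=0, bucket 0 empty -> new chain.
Insert 192: h=6, bucket 6 empty -> new chain.
Insert 122: h=1, bucket 1 nonempty -> append to chain.
Insert 287: h=1, bucket 1 nonempty -> append to chain.
Final buckets:
0: 130
1: 661 -> 122 -> 287
2: —
3: —
4: 846
5: 156
6: 192
7: —
8: —
9: —
10: 600

3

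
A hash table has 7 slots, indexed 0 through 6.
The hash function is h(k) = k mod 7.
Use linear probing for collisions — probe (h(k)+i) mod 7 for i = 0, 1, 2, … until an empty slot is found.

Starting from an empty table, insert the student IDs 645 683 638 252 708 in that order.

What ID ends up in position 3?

645: h=1 => slot 1
683: h=4 => slot 4
638: h=1, probe 1,2 => slot 2
252: h=0 => slot 0
708: h=1, probe 1,2,3 => slot 3
Table: [252, 645, 638, 708, 683, —, —]

708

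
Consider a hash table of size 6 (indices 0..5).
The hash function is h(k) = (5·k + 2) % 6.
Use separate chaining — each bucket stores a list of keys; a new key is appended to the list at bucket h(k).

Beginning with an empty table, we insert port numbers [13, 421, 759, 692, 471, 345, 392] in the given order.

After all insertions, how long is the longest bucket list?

3

Insert 13: h=1, bucket 1 empty -> new chain.
Insert 421: h=1, bucket 1 nonempty -> append to chain.
Insert 759: h=5, bucket 5 empty -> new chain.
Insert 692: h=0, bucket 0 empty -> new chain.
Insert 471: h=5, bucket 5 nonempty -> append to chain.
Insert 345: h=5, bucket 5 nonempty -> append to chain.
Insert 392: h=0, bucket 0 nonempty -> append to chain.
Final buckets:
0: 692 -> 392
1: 13 -> 421
2: .
3: .
4: .
5: 759 -> 471 -> 345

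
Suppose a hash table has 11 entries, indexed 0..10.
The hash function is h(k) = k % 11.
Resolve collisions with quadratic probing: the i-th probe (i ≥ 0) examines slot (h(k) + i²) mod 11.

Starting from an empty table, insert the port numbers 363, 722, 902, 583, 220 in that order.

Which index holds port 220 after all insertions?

Insert 363: h=0, slot 0 empty => index 0.
Insert 722: h=7, slot 7 empty => index 7.
Insert 902: h=0, slot 0 occupied => index 1.
Insert 583: h=0, slots 0,1 occupied => index 4.
Insert 220: h=0, slots 0,1,4 occupied => index 9.
Table: [363, 902, ∅, ∅, 583, ∅, ∅, 722, ∅, 220, ∅]

9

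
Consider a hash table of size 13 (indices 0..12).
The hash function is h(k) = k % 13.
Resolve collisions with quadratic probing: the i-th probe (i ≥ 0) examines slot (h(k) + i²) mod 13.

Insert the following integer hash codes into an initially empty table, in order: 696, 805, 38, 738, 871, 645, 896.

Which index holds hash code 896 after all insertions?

3

696: h=7 -> slot 7
805: h=12 -> slot 12
38: h=12, probe 12,0 -> slot 0
738: h=10 -> slot 10
871: h=0, probe 0,1 -> slot 1
645: h=8 -> slot 8
896: h=12, probe 12,0,3 -> slot 3
Table: [38, 871, _, 896, _, _, _, 696, 645, _, 738, _, 805]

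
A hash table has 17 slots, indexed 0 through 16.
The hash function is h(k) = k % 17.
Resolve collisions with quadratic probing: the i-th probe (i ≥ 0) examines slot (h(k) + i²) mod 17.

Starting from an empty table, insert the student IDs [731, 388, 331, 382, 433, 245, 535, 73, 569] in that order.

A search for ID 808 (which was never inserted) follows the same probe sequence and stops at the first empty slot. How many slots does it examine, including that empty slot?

3

Insert 731: h=0, slot 0 empty => index 0.
Insert 388: h=14, slot 14 empty => index 14.
Insert 331: h=8, slot 8 empty => index 8.
Insert 382: h=8, slot 8 occupied => index 9.
Insert 433: h=8, slots 8,9 occupied => index 12.
Insert 245: h=7, slot 7 empty => index 7.
Insert 535: h=8, slots 8,9,12,0,7 occupied => index 16.
Insert 73: h=5, slot 5 empty => index 5.
Insert 569: h=8, slots 8,9,12,0,7,16 occupied => index 10.
Table: [731, ∅, ∅, ∅, ∅, 73, ∅, 245, 331, 382, 569, ∅, 433, ∅, 388, ∅, 535]
Lookup 808: h=9, probe 9,10,13 → slot 13 empty, not found.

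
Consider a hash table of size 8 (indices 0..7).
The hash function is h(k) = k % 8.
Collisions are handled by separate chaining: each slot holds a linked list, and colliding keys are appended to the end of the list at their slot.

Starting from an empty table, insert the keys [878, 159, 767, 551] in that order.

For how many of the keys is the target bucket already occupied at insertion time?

878 → bucket 6
159 → bucket 7
767 → bucket 7 (collision)
551 → bucket 7 (collision)
Final buckets:
0: ∅
1: ∅
2: ∅
3: ∅
4: ∅
5: ∅
6: 878
7: 159 -> 767 -> 551

2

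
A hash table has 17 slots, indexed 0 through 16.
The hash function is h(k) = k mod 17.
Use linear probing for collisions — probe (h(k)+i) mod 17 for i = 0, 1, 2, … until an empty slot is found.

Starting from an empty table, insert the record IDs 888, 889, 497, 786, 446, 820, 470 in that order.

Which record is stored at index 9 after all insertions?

820

Insert 888: h=4, slot 4 empty → index 4.
Insert 889: h=5, slot 5 empty → index 5.
Insert 497: h=4, slots 4,5 occupied → index 6.
Insert 786: h=4, slots 4,5,6 occupied → index 7.
Insert 446: h=4, slots 4,5,6,7 occupied → index 8.
Insert 820: h=4, slots 4,5,6,7,8 occupied → index 9.
Insert 470: h=11, slot 11 empty → index 11.
Table: [∅, ∅, ∅, ∅, 888, 889, 497, 786, 446, 820, ∅, 470, ∅, ∅, ∅, ∅, ∅]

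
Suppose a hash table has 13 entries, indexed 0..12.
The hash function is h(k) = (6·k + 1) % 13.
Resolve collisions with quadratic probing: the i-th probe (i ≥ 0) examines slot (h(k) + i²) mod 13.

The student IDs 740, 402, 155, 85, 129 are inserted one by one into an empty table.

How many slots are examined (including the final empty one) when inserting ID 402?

740 hashes to 8; slot 8 is free → place at 8.
402 hashes to 8; 8 taken → place at 9.
155 hashes to 8; 8,9 taken → place at 12.
85 hashes to 4; slot 4 is free → place at 4.
129 hashes to 8; 8,9,12,4 taken → place at 11.
Table: [-, -, -, -, 85, -, -, -, 740, 402, -, 129, 155]

2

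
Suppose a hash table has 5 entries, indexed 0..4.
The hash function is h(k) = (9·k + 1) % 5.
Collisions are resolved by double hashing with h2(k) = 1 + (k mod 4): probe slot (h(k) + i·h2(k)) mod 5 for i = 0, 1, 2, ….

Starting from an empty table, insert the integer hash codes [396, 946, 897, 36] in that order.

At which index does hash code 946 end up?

Insert 396: h=0, slot 0 empty => index 0.
Insert 946: h=0, h2=3, slot 0 occupied => index 3.
Insert 897: h=4, slot 4 empty => index 4.
Insert 36: h=0, h2=1, slot 0 occupied => index 1.
Table: [396, 36, ., 946, 897]

3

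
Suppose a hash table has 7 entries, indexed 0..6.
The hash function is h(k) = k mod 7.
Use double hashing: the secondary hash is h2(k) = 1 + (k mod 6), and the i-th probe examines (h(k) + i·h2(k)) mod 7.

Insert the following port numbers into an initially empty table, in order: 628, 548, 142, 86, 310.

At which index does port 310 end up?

3

Insert 628: h=5, slot 5 empty -> index 5.
Insert 548: h=2, slot 2 empty -> index 2.
Insert 142: h=2, h2=5, slot 2 occupied -> index 0.
Insert 86: h=2, h2=3, slots 2,5 occupied -> index 1.
Insert 310: h=2, h2=5, slots 2,0,5 occupied -> index 3.
Table: [142, 86, 548, 310, ., 628, .]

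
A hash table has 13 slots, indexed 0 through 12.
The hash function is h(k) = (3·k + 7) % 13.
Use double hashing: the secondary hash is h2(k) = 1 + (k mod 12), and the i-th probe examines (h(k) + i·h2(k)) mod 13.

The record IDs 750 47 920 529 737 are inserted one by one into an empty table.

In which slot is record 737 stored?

1

Insert 750: h=8, slot 8 empty => index 8.
Insert 47: h=5, slot 5 empty => index 5.
Insert 920: h=11, slot 11 empty => index 11.
Insert 529: h=8, h2=2, slot 8 occupied => index 10.
Insert 737: h=8, h2=6, slot 8 occupied => index 1.
Table: [∅, 737, ∅, ∅, ∅, 47, ∅, ∅, 750, ∅, 529, 920, ∅]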